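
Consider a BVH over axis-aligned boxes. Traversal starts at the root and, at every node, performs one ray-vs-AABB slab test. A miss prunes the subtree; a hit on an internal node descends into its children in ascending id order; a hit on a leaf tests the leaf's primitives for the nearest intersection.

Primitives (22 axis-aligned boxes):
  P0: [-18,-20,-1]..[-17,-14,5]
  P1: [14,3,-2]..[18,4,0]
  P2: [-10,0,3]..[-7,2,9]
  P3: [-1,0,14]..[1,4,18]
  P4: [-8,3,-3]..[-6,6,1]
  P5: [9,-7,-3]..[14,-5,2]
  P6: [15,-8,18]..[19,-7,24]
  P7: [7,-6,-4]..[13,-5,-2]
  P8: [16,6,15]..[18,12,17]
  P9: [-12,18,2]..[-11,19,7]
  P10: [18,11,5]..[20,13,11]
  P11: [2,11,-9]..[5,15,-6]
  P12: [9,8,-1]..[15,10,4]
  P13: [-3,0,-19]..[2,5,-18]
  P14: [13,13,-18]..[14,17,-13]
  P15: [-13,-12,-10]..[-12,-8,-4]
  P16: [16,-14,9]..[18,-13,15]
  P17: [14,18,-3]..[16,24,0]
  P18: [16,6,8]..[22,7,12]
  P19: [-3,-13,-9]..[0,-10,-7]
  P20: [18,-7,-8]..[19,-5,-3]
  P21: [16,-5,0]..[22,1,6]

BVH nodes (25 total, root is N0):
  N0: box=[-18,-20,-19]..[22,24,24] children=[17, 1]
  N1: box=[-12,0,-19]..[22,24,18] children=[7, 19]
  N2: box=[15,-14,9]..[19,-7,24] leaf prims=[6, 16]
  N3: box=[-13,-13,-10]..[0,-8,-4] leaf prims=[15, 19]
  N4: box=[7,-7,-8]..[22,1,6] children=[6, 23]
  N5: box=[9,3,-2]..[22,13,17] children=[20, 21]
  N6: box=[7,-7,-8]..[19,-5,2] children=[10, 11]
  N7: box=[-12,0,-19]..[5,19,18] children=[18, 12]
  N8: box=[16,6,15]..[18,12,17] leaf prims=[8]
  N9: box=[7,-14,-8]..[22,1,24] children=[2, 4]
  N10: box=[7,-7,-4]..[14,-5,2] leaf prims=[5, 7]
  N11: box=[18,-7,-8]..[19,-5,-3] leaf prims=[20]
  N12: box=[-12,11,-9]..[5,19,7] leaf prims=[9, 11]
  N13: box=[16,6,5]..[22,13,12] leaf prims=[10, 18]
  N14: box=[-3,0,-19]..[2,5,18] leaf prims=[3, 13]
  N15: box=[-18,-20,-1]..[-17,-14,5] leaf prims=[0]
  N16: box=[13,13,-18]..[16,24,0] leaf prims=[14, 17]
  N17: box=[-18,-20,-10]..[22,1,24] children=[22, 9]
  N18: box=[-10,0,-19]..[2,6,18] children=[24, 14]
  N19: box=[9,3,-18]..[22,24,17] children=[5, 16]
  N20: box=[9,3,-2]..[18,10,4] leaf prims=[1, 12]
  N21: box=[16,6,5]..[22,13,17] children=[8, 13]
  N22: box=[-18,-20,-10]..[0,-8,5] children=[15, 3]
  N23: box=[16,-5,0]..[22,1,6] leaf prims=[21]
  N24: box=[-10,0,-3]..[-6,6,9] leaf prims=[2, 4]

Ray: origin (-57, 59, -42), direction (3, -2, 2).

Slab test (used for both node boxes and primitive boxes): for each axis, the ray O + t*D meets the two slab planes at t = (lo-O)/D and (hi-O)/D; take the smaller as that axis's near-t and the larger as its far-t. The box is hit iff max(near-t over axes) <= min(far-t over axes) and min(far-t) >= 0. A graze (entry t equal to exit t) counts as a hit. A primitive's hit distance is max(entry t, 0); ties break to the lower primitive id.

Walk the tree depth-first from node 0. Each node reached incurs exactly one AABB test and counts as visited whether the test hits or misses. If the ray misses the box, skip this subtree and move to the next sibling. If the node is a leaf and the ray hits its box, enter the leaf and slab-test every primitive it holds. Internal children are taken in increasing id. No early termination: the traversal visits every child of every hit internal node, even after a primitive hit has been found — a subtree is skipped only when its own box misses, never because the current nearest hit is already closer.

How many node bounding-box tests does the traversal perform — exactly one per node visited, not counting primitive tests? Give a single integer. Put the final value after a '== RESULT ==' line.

Trace the traversal:
N0 x:[13,79/3] y:[35/2,79/2] z:[23/2,33] -> hit [35/2,79/3], descend [1, 17]
  N1 x:[15,79/3] y:[35/2,59/2] z:[23/2,30] -> hit [35/2,79/3], descend [7, 19]
    N7 x:[15,62/3] y:[20,59/2] z:[23/2,30] -> hit [20,62/3], descend [12, 18]
      N12 x:[15,62/3] y:[20,24] z:[33/2,49/2] -> hit [20,62/3] leaf, test {P9(miss), P11(miss)}
      N18 x:[47/3,59/3] y:[53/2,59/2] z:[23/2,30] -> miss, prune
    N19 x:[22,79/3] y:[35/2,28] z:[12,59/2] -> hit [22,79/3], descend [5, 16]
      N5 x:[22,79/3] y:[23,28] z:[20,59/2] -> hit [23,79/3], descend [20, 21]
        N20 x:[22,25] y:[49/2,28] z:[20,23] -> miss, prune
        N21 x:[73/3,79/3] y:[23,53/2] z:[47/2,59/2] -> hit [73/3,79/3], descend [8, 13]
          N8 x:[73/3,25] y:[47/2,53/2] z:[57/2,59/2] -> miss, prune
          N13 x:[73/3,79/3] y:[23,53/2] z:[47/2,27] -> hit [73/3,79/3] leaf, test {P10(miss), P18@t=26}
      N16 x:[70/3,73/3] y:[35/2,23] z:[12,21] -> miss, prune
  N17 x:[13,79/3] y:[29,79/2] z:[16,33] -> miss, prune

order=[0, 1, 7, 12, 18, 19, 5, 20, 21, 8, 13, 16, 17]  |boxes|=13  |leaves|=2  hit=P18

== RESULT ==
13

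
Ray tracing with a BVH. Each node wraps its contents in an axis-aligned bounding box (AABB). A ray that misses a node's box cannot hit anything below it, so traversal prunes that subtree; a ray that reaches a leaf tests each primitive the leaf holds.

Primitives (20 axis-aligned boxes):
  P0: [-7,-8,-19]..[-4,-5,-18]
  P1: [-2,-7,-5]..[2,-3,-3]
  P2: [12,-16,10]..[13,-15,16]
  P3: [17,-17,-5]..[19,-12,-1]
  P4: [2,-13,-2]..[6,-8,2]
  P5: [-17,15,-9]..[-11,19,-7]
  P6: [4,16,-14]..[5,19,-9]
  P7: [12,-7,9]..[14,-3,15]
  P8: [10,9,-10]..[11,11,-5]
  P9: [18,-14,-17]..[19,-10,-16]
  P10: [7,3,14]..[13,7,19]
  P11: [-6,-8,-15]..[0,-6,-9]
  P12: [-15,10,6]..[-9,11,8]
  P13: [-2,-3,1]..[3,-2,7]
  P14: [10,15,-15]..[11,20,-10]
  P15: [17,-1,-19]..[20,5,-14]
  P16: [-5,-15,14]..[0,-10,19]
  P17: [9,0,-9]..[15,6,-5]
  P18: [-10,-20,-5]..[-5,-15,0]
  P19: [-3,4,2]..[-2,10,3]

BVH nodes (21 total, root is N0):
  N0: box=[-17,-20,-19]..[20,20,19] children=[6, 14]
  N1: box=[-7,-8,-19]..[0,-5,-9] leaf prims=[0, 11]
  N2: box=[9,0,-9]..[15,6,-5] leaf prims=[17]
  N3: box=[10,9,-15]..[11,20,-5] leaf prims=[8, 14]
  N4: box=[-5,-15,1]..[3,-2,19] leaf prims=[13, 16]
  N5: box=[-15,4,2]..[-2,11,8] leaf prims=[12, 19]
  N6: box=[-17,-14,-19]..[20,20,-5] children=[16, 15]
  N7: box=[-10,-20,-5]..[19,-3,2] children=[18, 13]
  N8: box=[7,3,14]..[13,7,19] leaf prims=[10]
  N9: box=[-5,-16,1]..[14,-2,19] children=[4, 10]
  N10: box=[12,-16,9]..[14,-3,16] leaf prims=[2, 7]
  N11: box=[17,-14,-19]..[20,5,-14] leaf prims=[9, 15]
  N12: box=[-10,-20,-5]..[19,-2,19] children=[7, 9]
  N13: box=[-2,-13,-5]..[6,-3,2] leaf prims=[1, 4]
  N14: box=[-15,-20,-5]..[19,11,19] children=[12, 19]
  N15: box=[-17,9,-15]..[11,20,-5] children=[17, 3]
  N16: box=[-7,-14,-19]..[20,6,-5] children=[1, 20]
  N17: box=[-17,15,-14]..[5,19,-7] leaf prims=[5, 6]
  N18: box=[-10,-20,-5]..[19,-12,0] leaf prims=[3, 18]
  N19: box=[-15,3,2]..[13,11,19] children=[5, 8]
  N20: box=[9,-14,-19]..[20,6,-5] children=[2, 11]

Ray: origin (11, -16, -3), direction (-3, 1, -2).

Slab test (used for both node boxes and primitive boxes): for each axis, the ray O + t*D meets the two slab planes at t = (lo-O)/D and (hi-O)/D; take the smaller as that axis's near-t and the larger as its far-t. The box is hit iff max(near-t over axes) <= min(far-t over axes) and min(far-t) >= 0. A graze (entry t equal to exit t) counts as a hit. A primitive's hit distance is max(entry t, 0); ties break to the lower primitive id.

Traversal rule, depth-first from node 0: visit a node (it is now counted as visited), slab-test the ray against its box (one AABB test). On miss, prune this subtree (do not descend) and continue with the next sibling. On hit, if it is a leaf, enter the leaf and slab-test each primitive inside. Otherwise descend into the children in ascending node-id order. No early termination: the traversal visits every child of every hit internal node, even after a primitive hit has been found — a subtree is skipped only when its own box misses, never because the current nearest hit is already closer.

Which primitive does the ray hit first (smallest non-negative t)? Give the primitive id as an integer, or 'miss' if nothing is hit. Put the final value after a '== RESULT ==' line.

Traverse from the root:
N0 x:[-3,28/3] y:[-4,36] z:[-11,8] -> hit [-3,8], descend [6, 14]
  N6 x:[-3,28/3] y:[2,36] z:[1,8] -> hit [2,8], descend [15, 16]
    N15 x:[0,28/3] y:[25,36] z:[1,6] -> miss, prune
    N16 x:[-3,6] y:[2,22] z:[1,8] -> hit [2,6], descend [1, 20]
      N1 x:[11/3,6] y:[8,11] z:[3,8] -> miss, prune
      N20 x:[-3,2/3] y:[2,22] z:[1,8] -> miss, prune
  N14 x:[-8/3,26/3] y:[-4,27] z:[-11,1] -> hit [-8/3,1], descend [12, 19]
    N12 x:[-8/3,7] y:[-4,14] z:[-11,1] -> hit [-8/3,1], descend [7, 9]
      N7 x:[-8/3,7] y:[-4,13] z:[-5/2,1] -> hit [-5/2,1], descend [13, 18]
        N13 x:[5/3,13/3] y:[3,13] z:[-5/2,1] -> miss, prune
        N18 x:[-8/3,7] y:[-4,4] z:[-3/2,1] -> hit [-3/2,1] leaf, test {P3(miss), P18(miss)}
      N9 x:[-1,16/3] y:[0,14] z:[-11,-2] -> miss, prune
    N19 x:[-2/3,26/3] y:[19,27] z:[-11,-5/2] -> miss, prune

Visited [0, 6, 15, 16, 1, 20, 14, 12, 7, 13, 18, 9, 19]. Tests: 13 box, 1 leaf. Nearest: miss.

== RESULT ==
miss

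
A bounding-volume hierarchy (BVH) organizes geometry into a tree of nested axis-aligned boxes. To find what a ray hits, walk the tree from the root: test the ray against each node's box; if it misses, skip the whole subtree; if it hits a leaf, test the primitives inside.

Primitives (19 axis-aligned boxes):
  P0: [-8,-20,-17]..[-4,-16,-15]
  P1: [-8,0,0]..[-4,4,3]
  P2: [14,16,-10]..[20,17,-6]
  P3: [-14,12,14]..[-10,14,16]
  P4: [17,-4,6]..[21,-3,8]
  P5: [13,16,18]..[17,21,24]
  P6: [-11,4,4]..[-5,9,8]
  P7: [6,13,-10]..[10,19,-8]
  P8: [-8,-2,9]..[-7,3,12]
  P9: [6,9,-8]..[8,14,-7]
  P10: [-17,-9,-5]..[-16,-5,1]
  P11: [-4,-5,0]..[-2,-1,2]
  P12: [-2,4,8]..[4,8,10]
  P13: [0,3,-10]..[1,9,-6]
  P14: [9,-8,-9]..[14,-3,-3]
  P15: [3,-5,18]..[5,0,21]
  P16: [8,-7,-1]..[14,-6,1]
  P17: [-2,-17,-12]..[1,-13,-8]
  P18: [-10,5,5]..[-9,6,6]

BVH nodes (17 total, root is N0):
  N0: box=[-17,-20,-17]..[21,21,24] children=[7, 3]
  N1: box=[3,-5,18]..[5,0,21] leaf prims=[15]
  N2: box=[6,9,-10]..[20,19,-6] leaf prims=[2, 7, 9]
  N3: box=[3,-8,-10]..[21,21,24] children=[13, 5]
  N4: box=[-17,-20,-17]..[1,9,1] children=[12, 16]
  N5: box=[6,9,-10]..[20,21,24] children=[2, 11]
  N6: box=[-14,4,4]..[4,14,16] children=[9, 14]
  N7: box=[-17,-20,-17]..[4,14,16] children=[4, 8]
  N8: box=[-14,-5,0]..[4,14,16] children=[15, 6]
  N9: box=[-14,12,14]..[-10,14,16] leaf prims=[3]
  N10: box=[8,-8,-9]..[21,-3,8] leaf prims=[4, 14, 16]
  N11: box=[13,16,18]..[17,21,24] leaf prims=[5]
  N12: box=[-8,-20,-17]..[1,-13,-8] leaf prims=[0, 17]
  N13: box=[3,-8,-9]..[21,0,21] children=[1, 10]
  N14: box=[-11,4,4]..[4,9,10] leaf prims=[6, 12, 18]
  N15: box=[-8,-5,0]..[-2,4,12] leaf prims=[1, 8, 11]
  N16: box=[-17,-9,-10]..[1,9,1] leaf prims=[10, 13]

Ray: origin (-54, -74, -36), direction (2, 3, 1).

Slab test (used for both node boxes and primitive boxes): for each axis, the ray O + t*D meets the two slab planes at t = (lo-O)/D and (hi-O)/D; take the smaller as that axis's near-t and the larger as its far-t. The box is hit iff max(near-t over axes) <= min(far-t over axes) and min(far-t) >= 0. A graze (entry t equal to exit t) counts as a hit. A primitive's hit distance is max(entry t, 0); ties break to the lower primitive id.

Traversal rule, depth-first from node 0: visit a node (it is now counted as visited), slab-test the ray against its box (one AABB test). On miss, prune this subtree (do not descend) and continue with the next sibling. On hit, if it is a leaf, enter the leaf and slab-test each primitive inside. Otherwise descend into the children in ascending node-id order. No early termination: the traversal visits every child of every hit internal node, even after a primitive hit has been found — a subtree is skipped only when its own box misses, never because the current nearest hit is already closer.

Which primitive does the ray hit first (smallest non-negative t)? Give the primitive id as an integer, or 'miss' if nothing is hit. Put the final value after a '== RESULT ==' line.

Walk:
N0 x:[37/2,75/2] y:[18,95/3] z:[19,60] -> hit [19,95/3], descend [3, 7]
  N3 x:[57/2,75/2] y:[22,95/3] z:[26,60] -> hit [57/2,95/3], descend [5, 13]
    N5 x:[30,37] y:[83/3,95/3] z:[26,60] -> hit [30,95/3], descend [2, 11]
      N2 x:[30,37] y:[83/3,31] z:[26,30] -> hit [30,30] leaf, test {P2(miss), P7(miss), P9(miss)}
      N11 x:[67/2,71/2] y:[30,95/3] z:[54,60] -> miss, prune
    N13 x:[57/2,75/2] y:[22,74/3] z:[27,57] -> miss, prune
  N7 x:[37/2,29] y:[18,88/3] z:[19,52] -> hit [19,29], descend [4, 8]
    N4 x:[37/2,55/2] y:[18,83/3] z:[19,37] -> hit [19,55/2], descend [12, 16]
      N12 x:[23,55/2] y:[18,61/3] z:[19,28] -> miss, prune
      N16 x:[37/2,55/2] y:[65/3,83/3] z:[26,37] -> hit [26,55/2] leaf, test {P10(miss), P13@t=27}
    N8 x:[20,29] y:[23,88/3] z:[36,52] -> miss, prune

order=[0, 3, 5, 2, 11, 13, 7, 4, 12, 16, 8]  |boxes|=11  |leaves|=2  hit=P13

== RESULT ==
13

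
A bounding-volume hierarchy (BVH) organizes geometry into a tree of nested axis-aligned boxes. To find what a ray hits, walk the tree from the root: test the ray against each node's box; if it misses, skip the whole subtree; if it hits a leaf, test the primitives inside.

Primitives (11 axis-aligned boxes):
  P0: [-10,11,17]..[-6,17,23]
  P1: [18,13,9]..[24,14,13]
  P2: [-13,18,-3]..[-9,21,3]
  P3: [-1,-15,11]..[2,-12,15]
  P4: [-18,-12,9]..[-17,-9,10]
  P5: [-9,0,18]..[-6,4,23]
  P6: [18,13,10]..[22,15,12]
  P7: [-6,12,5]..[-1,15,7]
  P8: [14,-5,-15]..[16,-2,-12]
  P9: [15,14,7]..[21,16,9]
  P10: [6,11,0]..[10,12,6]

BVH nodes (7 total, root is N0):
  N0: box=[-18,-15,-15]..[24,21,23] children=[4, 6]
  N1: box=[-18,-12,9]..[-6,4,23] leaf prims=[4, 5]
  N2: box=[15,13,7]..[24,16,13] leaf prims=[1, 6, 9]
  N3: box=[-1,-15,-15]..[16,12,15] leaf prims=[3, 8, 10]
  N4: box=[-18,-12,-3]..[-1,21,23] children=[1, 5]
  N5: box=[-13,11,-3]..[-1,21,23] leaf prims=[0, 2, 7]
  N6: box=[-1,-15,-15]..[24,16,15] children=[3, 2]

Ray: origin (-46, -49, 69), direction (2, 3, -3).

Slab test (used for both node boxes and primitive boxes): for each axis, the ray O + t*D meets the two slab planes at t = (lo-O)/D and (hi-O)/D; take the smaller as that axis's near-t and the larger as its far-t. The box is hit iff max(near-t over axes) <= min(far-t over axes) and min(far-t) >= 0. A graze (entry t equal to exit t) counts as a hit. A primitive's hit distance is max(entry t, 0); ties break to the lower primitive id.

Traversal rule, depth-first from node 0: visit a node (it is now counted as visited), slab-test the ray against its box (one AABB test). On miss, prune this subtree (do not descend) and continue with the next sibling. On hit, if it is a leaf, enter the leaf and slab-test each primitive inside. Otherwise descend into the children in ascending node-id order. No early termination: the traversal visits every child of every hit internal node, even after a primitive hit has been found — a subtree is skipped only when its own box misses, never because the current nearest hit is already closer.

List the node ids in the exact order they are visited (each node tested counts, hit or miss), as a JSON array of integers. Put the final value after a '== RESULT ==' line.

Trace the traversal:
N0 x:[14,35] y:[34/3,70/3] z:[46/3,28] -> hit [46/3,70/3], descend [4, 6]
  N4 x:[14,45/2] y:[37/3,70/3] z:[46/3,24] -> hit [46/3,45/2], descend [1, 5]
    N1 x:[14,20] y:[37/3,53/3] z:[46/3,20] -> hit [46/3,53/3] leaf, test {P4(miss), P5(miss)}
    N5 x:[33/2,45/2] y:[20,70/3] z:[46/3,24] -> hit [20,45/2] leaf, test {P0(miss), P2(miss), P7@t=62/3}
  N6 x:[45/2,35] y:[34/3,65/3] z:[18,28] -> miss, prune

Visited [0, 4, 1, 5, 6]. Tests: 5 box, 2 leaf. Nearest: P7.

== RESULT ==
[0, 4, 1, 5, 6]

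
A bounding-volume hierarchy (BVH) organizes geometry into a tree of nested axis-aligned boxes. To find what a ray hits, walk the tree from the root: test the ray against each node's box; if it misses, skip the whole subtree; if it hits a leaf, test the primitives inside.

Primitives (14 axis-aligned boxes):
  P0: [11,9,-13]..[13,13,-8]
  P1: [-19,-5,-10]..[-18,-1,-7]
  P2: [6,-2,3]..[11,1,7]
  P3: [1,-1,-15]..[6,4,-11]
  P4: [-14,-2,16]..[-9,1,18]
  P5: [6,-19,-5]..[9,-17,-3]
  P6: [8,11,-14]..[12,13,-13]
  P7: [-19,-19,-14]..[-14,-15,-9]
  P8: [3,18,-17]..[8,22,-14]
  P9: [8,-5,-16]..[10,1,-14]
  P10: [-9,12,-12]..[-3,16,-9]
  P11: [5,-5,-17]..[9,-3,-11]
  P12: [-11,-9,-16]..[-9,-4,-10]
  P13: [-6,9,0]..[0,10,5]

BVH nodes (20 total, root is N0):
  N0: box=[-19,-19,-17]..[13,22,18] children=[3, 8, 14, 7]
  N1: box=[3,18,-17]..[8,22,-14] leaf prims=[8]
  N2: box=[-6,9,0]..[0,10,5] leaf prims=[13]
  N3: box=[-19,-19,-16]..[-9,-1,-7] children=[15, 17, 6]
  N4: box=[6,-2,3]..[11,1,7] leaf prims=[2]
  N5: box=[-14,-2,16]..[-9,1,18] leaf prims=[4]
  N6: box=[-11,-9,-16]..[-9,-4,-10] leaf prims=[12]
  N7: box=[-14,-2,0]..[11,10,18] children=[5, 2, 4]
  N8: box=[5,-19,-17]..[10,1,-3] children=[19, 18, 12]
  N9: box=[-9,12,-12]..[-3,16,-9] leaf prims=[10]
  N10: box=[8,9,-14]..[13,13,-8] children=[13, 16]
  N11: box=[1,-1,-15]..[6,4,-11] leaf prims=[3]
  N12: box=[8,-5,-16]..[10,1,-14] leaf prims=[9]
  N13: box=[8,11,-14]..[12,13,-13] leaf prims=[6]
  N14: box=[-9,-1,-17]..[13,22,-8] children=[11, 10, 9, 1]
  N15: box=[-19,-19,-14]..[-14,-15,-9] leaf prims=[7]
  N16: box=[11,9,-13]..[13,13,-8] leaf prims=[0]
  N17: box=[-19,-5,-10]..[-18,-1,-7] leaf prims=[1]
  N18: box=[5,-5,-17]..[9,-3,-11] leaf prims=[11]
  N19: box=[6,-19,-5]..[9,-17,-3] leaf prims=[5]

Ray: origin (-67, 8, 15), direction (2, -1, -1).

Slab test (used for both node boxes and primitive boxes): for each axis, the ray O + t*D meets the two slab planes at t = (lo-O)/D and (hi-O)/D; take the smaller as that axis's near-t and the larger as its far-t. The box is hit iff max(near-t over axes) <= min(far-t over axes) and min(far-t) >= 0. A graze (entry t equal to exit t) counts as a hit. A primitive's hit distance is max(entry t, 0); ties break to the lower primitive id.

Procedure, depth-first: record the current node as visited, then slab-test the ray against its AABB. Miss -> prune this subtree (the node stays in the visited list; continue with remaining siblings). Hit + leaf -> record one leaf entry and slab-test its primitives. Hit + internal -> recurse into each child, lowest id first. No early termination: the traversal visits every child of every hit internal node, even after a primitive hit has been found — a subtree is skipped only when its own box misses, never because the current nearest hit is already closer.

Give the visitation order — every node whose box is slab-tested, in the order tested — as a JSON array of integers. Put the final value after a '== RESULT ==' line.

Walk:
N0 x:[24,40] y:[-14,27] z:[-3,32] -> hit [24,27], descend [3, 7, 8, 14]
  N3 x:[24,29] y:[9,27] z:[22,31] -> hit [24,27], descend [6, 15, 17]
    N6 x:[28,29] y:[12,17] z:[25,31] -> miss, prune
    N15 x:[24,53/2] y:[23,27] z:[24,29] -> hit [24,53/2] leaf, test {P7@t=24}
    N17 x:[24,49/2] y:[9,13] z:[22,25] -> miss, prune
  N7 x:[53/2,39] y:[-2,10] z:[-3,15] -> miss, prune
  N8 x:[36,77/2] y:[7,27] z:[18,32] -> miss, prune
  N14 x:[29,40] y:[-14,9] z:[23,32] -> miss, prune

order=[0, 3, 6, 15, 17, 7, 8, 14]  |boxes|=8  |leaves|=1  hit=P7

== RESULT ==
[0, 3, 6, 15, 17, 7, 8, 14]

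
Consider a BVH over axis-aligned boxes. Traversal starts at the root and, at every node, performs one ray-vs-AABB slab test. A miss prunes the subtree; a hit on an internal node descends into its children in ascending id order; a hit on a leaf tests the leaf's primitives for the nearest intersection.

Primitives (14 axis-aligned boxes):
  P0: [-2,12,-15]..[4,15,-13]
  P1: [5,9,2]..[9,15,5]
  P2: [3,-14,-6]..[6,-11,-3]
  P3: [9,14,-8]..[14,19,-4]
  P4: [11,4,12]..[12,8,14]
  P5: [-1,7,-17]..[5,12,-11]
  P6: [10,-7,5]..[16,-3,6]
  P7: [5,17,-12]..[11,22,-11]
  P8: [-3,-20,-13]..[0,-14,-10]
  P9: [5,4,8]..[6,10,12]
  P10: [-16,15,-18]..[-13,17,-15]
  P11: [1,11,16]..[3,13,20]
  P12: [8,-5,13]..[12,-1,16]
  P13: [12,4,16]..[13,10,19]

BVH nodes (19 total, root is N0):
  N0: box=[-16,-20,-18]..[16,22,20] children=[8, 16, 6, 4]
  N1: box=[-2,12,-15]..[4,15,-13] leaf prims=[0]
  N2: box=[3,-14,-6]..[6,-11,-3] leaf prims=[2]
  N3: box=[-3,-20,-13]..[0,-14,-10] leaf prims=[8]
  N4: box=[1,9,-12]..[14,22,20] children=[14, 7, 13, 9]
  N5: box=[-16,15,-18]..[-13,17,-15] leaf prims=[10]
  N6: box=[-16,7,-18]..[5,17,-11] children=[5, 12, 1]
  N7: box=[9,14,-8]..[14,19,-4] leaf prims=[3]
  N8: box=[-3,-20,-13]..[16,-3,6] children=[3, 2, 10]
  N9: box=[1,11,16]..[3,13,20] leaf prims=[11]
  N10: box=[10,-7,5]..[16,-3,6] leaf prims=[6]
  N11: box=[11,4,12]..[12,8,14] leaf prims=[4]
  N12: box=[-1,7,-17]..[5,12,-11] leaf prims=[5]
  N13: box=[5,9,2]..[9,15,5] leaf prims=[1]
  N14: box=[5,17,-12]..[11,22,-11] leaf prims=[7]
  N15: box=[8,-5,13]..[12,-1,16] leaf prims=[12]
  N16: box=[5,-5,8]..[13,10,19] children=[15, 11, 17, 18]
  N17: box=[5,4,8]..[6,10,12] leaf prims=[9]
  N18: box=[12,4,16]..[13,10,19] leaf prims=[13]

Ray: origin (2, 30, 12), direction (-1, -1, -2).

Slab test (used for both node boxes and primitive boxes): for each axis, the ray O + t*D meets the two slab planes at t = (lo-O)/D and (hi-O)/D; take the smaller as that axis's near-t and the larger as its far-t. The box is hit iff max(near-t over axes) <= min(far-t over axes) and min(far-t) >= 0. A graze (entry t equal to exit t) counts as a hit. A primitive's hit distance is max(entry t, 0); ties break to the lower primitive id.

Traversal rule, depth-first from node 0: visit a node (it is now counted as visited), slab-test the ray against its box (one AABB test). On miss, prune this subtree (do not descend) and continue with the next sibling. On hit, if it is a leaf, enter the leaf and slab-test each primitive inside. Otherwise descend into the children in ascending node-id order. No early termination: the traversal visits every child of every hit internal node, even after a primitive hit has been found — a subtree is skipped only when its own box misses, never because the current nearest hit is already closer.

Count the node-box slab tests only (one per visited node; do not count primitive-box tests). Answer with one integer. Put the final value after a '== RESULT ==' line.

Walk:
N0 x:[-14,18] y:[8,50] z:[-4,15] -> hit [8,15], descend [4, 6, 8, 16]
  N4 x:[-12,1] y:[8,21] z:[-4,12] -> miss, prune
  N6 x:[-3,18] y:[13,23] z:[23/2,15] -> hit [13,15], descend [1, 5, 12]
    N1 x:[-2,4] y:[15,18] z:[25/2,27/2] -> miss, prune
    N5 x:[15,18] y:[13,15] z:[27/2,15] -> hit [15,15] leaf, test {P10@t=15}
    N12 x:[-3,3] y:[18,23] z:[23/2,29/2] -> miss, prune
  N8 x:[-14,5] y:[33,50] z:[3,25/2] -> miss, prune
  N16 x:[-11,-3] y:[20,35] z:[-7/2,2] -> miss, prune

Visited [0, 4, 6, 1, 5, 12, 8, 16]. Tests: 8 box, 1 leaf. Nearest: P10.

== RESULT ==
8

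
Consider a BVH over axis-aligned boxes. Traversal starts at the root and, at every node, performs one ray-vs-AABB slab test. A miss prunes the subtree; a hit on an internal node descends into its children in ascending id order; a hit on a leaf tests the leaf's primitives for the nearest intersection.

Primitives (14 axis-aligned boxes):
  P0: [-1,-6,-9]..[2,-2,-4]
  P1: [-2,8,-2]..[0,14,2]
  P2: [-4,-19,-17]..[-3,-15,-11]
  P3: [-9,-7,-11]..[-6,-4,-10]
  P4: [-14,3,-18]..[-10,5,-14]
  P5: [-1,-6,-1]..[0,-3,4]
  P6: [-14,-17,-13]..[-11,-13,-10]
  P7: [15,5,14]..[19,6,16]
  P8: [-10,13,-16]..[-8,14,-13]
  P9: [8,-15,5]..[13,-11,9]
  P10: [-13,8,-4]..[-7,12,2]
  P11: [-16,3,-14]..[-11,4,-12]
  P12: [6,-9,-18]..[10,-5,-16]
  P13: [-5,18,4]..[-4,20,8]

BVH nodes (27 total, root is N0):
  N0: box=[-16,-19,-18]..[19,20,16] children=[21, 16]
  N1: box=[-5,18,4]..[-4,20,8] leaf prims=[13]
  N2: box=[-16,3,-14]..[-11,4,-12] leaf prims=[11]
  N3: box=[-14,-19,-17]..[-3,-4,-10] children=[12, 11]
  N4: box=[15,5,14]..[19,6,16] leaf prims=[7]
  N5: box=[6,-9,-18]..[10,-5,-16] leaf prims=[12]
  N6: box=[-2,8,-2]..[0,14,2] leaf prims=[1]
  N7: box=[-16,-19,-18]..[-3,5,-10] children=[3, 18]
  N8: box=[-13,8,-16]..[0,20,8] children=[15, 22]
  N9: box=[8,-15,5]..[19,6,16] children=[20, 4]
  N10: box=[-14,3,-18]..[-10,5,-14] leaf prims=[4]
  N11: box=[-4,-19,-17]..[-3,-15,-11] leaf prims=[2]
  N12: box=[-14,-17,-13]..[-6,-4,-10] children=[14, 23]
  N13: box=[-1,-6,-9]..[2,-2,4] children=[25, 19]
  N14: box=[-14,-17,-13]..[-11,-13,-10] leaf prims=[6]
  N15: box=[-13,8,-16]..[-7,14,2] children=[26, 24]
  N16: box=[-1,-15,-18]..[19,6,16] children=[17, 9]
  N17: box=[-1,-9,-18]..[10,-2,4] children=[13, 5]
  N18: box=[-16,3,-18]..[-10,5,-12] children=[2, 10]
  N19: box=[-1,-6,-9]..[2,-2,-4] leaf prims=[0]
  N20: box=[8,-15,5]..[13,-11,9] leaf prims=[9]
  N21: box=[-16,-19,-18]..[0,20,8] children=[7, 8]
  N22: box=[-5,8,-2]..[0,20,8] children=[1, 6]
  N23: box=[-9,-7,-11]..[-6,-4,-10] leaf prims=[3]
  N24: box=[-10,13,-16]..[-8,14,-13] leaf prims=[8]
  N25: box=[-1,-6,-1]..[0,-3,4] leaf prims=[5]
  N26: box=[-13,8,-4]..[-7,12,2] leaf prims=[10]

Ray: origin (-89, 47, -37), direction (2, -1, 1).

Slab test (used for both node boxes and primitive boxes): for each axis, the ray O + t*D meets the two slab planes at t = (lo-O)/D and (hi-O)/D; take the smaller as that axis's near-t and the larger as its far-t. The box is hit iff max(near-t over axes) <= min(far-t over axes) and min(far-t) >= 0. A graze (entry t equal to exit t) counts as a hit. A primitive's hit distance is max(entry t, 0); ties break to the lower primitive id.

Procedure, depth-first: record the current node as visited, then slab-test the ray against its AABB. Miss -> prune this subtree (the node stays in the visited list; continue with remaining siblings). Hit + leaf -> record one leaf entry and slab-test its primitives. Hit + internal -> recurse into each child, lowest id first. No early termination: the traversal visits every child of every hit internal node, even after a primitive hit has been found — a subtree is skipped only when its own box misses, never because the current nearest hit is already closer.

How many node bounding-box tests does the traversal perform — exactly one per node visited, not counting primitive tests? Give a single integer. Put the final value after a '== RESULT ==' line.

Trace the traversal:
N0 x:[73/2,54] y:[27,66] z:[19,53] -> hit [73/2,53], descend [16, 21]
  N16 x:[44,54] y:[41,62] z:[19,53] -> hit [44,53], descend [9, 17]
    N9 x:[97/2,54] y:[41,62] z:[42,53] -> hit [97/2,53], descend [4, 20]
      N4 x:[52,54] y:[41,42] z:[51,53] -> miss, prune
      N20 x:[97/2,51] y:[58,62] z:[42,46] -> miss, prune
    N17 x:[44,99/2] y:[49,56] z:[19,41] -> miss, prune
  N21 x:[73/2,89/2] y:[27,66] z:[19,45] -> hit [73/2,89/2], descend [7, 8]
    N7 x:[73/2,43] y:[42,66] z:[19,27] -> miss, prune
    N8 x:[38,89/2] y:[27,39] z:[21,45] -> hit [38,39], descend [15, 22]
      N15 x:[38,41] y:[33,39] z:[21,39] -> hit [38,39], descend [24, 26]
        N24 x:[79/2,81/2] y:[33,34] z:[21,24] -> miss, prune
        N26 x:[38,41] y:[35,39] z:[33,39] -> hit [38,39] leaf, test {P10@t=38}
      N22 x:[42,89/2] y:[27,39] z:[35,45] -> miss, prune

order=[0, 16, 9, 4, 20, 17, 21, 7, 8, 15, 24, 26, 22]  |boxes|=13  |leaves|=1  hit=P10

== RESULT ==
13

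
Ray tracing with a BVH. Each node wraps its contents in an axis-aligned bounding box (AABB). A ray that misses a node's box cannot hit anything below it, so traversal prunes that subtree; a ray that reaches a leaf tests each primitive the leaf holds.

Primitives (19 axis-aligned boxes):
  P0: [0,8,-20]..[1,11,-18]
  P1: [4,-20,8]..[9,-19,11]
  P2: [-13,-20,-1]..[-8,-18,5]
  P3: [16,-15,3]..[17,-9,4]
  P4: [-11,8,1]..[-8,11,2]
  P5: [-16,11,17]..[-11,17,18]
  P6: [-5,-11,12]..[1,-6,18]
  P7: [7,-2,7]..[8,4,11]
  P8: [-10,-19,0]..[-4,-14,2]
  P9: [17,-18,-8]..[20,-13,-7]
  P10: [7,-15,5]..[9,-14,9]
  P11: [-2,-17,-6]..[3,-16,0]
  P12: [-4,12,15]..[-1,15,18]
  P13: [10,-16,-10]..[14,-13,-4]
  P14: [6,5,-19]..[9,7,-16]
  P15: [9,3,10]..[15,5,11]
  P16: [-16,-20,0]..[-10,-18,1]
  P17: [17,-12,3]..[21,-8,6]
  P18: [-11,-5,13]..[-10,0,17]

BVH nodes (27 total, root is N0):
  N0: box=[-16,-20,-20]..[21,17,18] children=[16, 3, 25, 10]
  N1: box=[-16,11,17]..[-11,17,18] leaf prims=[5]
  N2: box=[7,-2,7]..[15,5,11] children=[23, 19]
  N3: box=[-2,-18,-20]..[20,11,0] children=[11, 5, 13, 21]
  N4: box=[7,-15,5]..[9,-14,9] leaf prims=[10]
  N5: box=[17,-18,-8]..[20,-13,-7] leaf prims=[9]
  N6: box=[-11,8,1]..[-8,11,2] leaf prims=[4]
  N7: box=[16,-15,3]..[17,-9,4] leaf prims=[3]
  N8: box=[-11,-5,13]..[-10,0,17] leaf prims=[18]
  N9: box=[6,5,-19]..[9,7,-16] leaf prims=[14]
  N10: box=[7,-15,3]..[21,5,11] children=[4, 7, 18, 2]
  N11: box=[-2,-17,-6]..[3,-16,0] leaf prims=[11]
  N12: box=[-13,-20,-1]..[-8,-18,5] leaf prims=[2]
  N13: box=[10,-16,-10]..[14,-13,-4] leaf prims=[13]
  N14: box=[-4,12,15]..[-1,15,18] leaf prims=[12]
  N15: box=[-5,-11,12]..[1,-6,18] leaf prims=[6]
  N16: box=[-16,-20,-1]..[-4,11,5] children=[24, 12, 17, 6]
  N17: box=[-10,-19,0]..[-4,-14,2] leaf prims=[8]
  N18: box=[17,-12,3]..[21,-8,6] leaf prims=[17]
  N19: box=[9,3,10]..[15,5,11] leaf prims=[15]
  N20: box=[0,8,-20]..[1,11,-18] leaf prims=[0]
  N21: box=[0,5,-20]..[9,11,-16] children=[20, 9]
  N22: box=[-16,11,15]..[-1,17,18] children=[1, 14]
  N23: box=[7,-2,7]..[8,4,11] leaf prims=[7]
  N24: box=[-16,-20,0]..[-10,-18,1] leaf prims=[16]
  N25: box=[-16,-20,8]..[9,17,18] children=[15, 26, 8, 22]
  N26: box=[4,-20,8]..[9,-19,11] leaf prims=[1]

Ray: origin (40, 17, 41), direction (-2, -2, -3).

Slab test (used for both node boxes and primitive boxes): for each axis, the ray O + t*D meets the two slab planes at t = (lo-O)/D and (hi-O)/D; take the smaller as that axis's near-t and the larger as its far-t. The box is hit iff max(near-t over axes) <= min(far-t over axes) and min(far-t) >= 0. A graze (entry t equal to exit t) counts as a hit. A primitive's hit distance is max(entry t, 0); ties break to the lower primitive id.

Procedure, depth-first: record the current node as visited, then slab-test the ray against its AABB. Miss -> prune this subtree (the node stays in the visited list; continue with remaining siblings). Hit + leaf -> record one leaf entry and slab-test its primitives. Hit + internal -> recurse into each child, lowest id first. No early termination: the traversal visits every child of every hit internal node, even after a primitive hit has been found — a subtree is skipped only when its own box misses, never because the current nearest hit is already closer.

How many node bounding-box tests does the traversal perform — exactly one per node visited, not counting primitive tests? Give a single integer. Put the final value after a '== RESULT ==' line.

Walk:
N0 x:[19/2,28] y:[0,37/2] z:[23/3,61/3] -> hit [19/2,37/2], descend [3, 10, 16, 25]
  N3 x:[10,21] y:[3,35/2] z:[41/3,61/3] -> hit [41/3,35/2], descend [5, 11, 13, 21]
    N5 x:[10,23/2] y:[15,35/2] z:[16,49/3] -> miss, prune
    N11 x:[37/2,21] y:[33/2,17] z:[41/3,47/3] -> miss, prune
    N13 x:[13,15] y:[15,33/2] z:[15,17] -> hit [15,15] leaf, test {P13@t=15}
    N21 x:[31/2,20] y:[3,6] z:[19,61/3] -> miss, prune
  N10 x:[19/2,33/2] y:[6,16] z:[10,38/3] -> hit [10,38/3], descend [2, 4, 7, 18]
    N2 x:[25/2,33/2] y:[6,19/2] z:[10,34/3] -> miss, prune
    N4 x:[31/2,33/2] y:[31/2,16] z:[32/3,12] -> miss, prune
    N7 x:[23/2,12] y:[13,16] z:[37/3,38/3] -> miss, prune
    N18 x:[19/2,23/2] y:[25/2,29/2] z:[35/3,38/3] -> miss, prune
  N16 x:[22,28] y:[3,37/2] z:[12,14] -> miss, prune
  N25 x:[31/2,28] y:[0,37/2] z:[23/3,11] -> miss, prune

Visited [0, 3, 5, 11, 13, 21, 10, 2, 4, 7, 18, 16, 25]. Tests: 13 box, 1 leaf. Nearest: P13.

== RESULT ==
13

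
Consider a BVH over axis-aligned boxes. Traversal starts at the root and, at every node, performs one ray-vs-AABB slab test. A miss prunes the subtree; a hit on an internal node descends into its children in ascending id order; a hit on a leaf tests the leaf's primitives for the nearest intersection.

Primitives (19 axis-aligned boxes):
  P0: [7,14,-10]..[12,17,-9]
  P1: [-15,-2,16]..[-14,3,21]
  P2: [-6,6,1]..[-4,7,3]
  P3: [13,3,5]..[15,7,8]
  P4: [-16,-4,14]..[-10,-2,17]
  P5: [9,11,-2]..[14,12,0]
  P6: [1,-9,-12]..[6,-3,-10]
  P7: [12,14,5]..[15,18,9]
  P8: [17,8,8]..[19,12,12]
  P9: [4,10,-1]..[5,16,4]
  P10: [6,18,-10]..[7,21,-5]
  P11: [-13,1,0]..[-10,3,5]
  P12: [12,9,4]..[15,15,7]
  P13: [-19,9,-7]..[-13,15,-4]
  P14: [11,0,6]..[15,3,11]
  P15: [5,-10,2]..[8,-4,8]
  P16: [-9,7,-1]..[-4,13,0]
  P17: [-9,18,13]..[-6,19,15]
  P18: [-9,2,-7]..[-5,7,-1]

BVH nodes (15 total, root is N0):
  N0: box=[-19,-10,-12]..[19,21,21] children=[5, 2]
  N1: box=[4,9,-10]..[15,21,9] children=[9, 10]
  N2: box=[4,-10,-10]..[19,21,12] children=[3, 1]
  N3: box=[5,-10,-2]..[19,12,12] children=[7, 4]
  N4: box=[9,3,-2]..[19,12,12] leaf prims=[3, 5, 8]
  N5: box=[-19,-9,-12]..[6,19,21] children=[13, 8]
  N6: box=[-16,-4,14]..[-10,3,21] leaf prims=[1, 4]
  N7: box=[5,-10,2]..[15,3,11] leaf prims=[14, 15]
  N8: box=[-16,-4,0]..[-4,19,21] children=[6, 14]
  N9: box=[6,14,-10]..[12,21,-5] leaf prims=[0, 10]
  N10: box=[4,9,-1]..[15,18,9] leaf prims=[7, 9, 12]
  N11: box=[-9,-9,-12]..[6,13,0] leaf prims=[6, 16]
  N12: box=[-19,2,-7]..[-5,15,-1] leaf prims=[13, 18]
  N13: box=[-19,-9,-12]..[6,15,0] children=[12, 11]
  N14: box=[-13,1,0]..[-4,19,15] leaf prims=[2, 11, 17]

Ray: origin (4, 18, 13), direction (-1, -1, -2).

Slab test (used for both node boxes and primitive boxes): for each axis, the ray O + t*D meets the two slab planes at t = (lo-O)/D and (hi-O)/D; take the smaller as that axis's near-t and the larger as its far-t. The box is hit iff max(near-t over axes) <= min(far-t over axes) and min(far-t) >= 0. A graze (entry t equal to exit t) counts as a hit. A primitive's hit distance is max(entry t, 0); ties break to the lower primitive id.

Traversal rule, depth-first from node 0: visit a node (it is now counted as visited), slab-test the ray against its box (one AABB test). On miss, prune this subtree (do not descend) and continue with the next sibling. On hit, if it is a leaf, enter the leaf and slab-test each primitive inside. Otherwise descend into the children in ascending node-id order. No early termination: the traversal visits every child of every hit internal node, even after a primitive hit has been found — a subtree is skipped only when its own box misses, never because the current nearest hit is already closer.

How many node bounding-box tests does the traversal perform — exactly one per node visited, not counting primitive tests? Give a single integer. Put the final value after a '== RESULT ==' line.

Trace the traversal:
N0 x:[-15,23] y:[-3,28] z:[-4,25/2] -> hit [-3,25/2], descend [2, 5]
  N2 x:[-15,0] y:[-3,28] z:[1/2,23/2] -> miss, prune
  N5 x:[-2,23] y:[-1,27] z:[-4,25/2] -> hit [-1,25/2], descend [8, 13]
    N8 x:[8,20] y:[-1,22] z:[-4,13/2] -> miss, prune
    N13 x:[-2,23] y:[3,27] z:[13/2,25/2] -> hit [13/2,25/2], descend [11, 12]
      N11 x:[-2,13] y:[5,27] z:[13/2,25/2] -> hit [13/2,25/2] leaf, test {P6(miss), P16(miss)}
      N12 x:[9,23] y:[3,16] z:[7,10] -> hit [9,10] leaf, test {P13(miss), P18(miss)}

7 AABB tests over nodes [0, 2, 5, 8, 13, 11, 12]; 2 leaves entered; closest miss.

== RESULT ==
7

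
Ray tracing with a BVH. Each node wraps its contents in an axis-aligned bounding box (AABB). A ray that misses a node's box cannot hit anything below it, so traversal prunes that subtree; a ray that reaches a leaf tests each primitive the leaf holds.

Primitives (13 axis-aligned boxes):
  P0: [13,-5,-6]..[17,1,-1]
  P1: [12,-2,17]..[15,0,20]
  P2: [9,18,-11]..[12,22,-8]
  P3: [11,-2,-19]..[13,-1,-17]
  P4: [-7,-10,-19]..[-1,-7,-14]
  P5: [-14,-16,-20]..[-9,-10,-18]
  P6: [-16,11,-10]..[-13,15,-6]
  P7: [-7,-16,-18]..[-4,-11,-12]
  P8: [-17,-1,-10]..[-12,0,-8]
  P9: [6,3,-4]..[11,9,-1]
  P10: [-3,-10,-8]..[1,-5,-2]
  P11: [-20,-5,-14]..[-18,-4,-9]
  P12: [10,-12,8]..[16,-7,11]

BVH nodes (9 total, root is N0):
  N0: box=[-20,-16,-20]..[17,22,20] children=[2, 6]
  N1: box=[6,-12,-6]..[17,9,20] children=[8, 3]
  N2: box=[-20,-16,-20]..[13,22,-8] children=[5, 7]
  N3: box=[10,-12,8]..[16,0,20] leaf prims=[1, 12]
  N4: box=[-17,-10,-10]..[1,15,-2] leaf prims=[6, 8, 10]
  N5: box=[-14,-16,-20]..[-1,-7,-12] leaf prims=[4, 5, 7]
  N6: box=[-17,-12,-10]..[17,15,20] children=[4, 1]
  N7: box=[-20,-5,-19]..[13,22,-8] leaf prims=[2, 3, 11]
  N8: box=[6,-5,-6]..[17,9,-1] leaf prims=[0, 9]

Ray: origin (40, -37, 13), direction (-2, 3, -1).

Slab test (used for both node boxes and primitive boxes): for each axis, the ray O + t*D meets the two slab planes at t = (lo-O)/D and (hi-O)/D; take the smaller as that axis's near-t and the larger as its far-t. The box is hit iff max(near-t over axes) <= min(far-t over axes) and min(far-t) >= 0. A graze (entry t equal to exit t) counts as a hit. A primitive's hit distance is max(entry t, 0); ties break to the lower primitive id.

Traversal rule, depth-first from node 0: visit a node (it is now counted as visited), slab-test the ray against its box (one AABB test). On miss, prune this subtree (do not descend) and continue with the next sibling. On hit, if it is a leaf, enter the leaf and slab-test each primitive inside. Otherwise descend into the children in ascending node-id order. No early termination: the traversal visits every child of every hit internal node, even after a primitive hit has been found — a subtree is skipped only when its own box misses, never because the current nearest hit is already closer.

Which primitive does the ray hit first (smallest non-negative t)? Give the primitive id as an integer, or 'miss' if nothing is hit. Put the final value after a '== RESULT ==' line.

Traverse from the root:
N0 x:[23/2,30] y:[7,59/3] z:[-7,33] -> hit [23/2,59/3], descend [2, 6]
  N2 x:[27/2,30] y:[7,59/3] z:[21,33] -> miss, prune
  N6 x:[23/2,57/2] y:[25/3,52/3] z:[-7,23] -> hit [23/2,52/3], descend [1, 4]
    N1 x:[23/2,17] y:[25/3,46/3] z:[-7,19] -> hit [23/2,46/3], descend [3, 8]
      N3 x:[12,15] y:[25/3,37/3] z:[-7,5] -> miss, prune
      N8 x:[23/2,17] y:[32/3,46/3] z:[14,19] -> hit [14,46/3] leaf, test {P0(miss), P9@t=29/2}
    N4 x:[39/2,57/2] y:[9,52/3] z:[15,23] -> miss, prune

7 AABB tests over nodes [0, 2, 6, 1, 3, 8, 4]; 1 leaf entered; closest P9.

== RESULT ==
9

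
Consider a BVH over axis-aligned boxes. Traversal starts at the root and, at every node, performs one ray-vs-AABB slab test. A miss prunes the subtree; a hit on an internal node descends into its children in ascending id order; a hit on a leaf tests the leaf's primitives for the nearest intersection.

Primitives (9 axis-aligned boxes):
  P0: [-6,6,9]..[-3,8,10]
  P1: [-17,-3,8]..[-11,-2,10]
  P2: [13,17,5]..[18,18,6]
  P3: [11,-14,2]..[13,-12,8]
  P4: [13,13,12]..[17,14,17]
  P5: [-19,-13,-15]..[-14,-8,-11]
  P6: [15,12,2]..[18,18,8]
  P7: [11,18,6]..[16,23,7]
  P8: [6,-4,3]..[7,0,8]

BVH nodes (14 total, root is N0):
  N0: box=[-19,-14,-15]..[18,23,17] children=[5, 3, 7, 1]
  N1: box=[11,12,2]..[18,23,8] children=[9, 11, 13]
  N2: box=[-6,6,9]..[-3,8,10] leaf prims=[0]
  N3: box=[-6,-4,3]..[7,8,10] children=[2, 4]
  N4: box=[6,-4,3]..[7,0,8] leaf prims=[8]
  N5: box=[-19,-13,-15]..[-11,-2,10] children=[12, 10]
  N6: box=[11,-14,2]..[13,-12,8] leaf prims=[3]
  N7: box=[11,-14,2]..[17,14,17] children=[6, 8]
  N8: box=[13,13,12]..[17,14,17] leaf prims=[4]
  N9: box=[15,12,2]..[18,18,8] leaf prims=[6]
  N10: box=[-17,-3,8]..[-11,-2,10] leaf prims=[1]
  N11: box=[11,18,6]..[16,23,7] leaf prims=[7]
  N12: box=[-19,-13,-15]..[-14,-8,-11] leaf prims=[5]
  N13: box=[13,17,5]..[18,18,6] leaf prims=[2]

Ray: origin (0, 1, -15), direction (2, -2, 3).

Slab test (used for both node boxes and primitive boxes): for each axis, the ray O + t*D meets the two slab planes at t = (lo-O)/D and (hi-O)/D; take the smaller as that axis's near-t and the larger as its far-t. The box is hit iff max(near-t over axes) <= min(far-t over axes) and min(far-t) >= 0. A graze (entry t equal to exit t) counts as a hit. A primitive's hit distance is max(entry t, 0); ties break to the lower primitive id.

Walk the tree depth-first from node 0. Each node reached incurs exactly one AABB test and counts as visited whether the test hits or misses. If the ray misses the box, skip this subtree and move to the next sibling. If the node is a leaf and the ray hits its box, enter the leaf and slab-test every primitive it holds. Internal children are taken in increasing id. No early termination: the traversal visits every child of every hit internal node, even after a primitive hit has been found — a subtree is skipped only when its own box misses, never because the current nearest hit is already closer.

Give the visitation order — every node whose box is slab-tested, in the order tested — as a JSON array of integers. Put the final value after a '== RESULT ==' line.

Traverse from the root:
N0 x:[-19/2,9] y:[-11,15/2] z:[0,32/3] -> hit [0,15/2], descend [1, 3, 5, 7]
  N1 x:[11/2,9] y:[-11,-11/2] z:[17/3,23/3] -> miss, prune
  N3 x:[-3,7/2] y:[-7/2,5/2] z:[6,25/3] -> miss, prune
  N5 x:[-19/2,-11/2] y:[3/2,7] z:[0,25/3] -> miss, prune
  N7 x:[11/2,17/2] y:[-13/2,15/2] z:[17/3,32/3] -> hit [17/3,15/2], descend [6, 8]
    N6 x:[11/2,13/2] y:[13/2,15/2] z:[17/3,23/3] -> hit [13/2,13/2] leaf, test {P3@t=13/2}
    N8 x:[13/2,17/2] y:[-13/2,-6] z:[9,32/3] -> miss, prune

Visited [0, 1, 3, 5, 7, 6, 8]. Tests: 7 box, 1 leaf. Nearest: P3.

== RESULT ==
[0, 1, 3, 5, 7, 6, 8]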